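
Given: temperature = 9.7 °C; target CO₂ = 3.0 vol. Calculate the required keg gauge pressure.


psi = vols/(0.01821 + 0.09011·e^(−0.04·T)) − 14.695
psi = 3.0/(0.01821 + 0.09011·e^(−0.04·9.7)) − 14.695

23.1161 psi


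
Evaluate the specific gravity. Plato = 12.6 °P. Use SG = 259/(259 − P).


SG = 259/(259 − 12.6)

1.0511


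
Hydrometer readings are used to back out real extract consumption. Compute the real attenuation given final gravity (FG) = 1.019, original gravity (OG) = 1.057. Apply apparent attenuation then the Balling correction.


AA = (OG−FG)/(OG−1)·100;  RA = AA·0.8192
AA = (1.057 − 1.019)/(1.057 − 1)·100 = 66.6667
RA = 66.6667·0.8192

54.6133 %


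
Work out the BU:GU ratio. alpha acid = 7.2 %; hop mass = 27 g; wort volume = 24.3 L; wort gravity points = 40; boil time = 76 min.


U = 1.65·0.000125^(GP/1000)·(1−e^(−0.04t))/4.15;  IBU = (α/100)·m·U·1000/V;  BU:GU = IBU/GP
U = 1.65·0.000125^(40/1000)·(1−e^(−0.04·76))/4.15 = 0.2643
IBU = (7.2/100)·27·0.2643·1000/24.3 = 21.1405
BU:GU = 21.1405/40

0.5285


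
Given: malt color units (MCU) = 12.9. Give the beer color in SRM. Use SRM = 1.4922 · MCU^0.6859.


SRM = 1.4922 · 12.9^0.6859

8.6215 SRM


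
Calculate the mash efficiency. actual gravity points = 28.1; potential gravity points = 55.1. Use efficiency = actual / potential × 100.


efficiency = 28.1 / 55.1 × 100

50.9982 %


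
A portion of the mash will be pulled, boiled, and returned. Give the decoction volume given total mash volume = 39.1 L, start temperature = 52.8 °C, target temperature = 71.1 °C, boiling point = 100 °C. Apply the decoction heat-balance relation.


V_dec = V_total·(T_target − T_start)/(T_boil − T_start)
V_dec = 39.1·(71.1 − 52.8)/(100 − 52.8)

15.1595 L


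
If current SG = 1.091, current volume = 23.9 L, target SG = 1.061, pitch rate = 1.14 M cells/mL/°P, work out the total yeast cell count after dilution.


V_w = V·((SG_c−1)/(SG_t−1)−1);  °P = 259 − 259/SG_t;  cells = rate·(V+V_w)·°P
V_w = 23.9·((1.091−1)/(1.061−1)−1) = 11.7541
V_final = 23.9 + 11.7541 = 35.6541
°P = 259 − 259/1.061 = 14.8907
cells = 1.14·35.6541·14.8907

605.2413 billion cells


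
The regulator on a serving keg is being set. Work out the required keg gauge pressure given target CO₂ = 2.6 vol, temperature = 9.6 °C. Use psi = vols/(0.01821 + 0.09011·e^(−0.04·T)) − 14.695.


psi = 2.6/(0.01821 + 0.09011·e^(−0.04·9.6)) − 14.695

17.9738 psi


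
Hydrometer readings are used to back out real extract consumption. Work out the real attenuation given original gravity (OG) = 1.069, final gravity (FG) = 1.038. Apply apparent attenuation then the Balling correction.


AA = (OG−FG)/(OG−1)·100;  RA = AA·0.8192
AA = (1.069 − 1.038)/(1.069 − 1)·100 = 44.9275
RA = 44.9275·0.8192

36.8046 %


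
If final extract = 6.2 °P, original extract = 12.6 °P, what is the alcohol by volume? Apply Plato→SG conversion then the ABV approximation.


SG = 259/(259 − P);  ABV = (OG − FG)·131.25
OG = 259/(259 − 12.6) = 1.0511
FG = 259/(259 − 6.2) = 1.0245
ABV = (1.0511 − 1.0245)·131.25

3.4927 % ABV


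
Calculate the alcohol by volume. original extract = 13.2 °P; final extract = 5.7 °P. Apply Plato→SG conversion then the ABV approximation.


SG = 259/(259 − P);  ABV = (OG − FG)·131.25
OG = 259/(259 − 13.2) = 1.0537
FG = 259/(259 − 5.7) = 1.0225
ABV = (1.0537 − 1.0225)·131.25

4.0949 % ABV


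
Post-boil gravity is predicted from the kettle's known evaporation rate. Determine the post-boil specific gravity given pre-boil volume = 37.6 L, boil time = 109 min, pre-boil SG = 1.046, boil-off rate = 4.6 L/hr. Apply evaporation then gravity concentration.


V_post = V_pre − rate·(t/60);  SG_post = 1 + (SG_pre−1)·V_pre/V_post
V_post = 37.6 − 4.6·(109/60) = 29.2433
SG_post = 1 + (1.046 − 1)·37.6/29.2433

1.0591


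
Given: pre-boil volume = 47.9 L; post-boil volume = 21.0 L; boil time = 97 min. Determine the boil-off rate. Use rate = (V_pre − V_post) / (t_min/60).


rate = (47.9 − 21.0) / (97/60)

16.6392 L/hr


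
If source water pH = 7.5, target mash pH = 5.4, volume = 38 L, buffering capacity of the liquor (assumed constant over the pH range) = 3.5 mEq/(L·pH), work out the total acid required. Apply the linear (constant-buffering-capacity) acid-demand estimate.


acid = buffering capacity · (pH_source − pH_target) · V
acid = 3.5 · (7.5 − 5.4) · 38

279.3000 mEq


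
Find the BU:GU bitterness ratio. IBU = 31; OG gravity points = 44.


BU:GU = IBU / OG_points
BU:GU = 31 / 44

0.7045


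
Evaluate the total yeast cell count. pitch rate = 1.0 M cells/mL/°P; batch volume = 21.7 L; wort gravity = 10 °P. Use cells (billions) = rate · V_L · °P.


cells = 1.0 · 21.7 · 10

217.0000 billion cells


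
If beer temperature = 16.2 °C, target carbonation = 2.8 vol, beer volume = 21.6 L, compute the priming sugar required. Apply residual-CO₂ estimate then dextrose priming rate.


residual = 14.695·(0.01821 + 0.09011·e^(−0.04·T));  sugar = (target − residual)·4.0·V
residual = 14.695·(0.01821 + 0.09011·e^(−0.04·16.2)) = 0.9603
sugar = (2.8 − 0.9603)·4.0·21.6

158.9539 g


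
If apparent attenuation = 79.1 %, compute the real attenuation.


RA = AA · 0.8192
RA = 79.1 · 0.8192

64.7987 %


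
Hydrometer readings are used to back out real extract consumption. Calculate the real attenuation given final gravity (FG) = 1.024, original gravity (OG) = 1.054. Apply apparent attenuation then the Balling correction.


AA = (OG−FG)/(OG−1)·100;  RA = AA·0.8192
AA = (1.054 − 1.024)/(1.054 − 1)·100 = 55.5556
RA = 55.5556·0.8192

45.5111 %


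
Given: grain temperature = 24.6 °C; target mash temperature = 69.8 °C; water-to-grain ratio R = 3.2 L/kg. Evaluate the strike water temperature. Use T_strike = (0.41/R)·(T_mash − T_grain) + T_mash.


T_strike = (0.41/3.2)·(69.8 − 24.6) + 69.8

75.5913 °C


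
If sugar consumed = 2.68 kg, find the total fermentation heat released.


Q = m_sugar · 590 kJ/kg
Q = 2.68 · 590

1581.2000 kJ


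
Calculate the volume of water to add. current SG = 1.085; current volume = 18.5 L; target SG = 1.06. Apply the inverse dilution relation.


V_water = V·((SG_curr − 1)/(SG_target − 1) − 1)
V_water = 18.5·((1.085 − 1)/(1.06 − 1) − 1)

7.7083 L


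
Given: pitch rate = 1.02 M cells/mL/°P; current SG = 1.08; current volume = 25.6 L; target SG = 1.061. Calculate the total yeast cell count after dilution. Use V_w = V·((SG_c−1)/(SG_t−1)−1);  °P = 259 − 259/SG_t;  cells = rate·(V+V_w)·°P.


V_w = 25.6·((1.08−1)/(1.061−1)−1) = 7.9738
V_final = 25.6 + 7.9738 = 33.5738
°P = 259 − 259/1.061 = 14.8907
cells = 1.02·33.5738·14.8907

509.9346 billion cells


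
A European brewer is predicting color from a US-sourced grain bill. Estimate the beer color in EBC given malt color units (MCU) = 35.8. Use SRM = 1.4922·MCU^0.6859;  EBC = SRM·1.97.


SRM = 1.4922·35.8^0.6859 = 17.3634
EBC = 17.3634·1.97

34.2059 EBC


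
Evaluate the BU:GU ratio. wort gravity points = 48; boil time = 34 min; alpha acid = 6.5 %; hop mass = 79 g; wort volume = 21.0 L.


U = 1.65·0.000125^(GP/1000)·(1−e^(−0.04t))/4.15;  IBU = (α/100)·m·U·1000/V;  BU:GU = IBU/GP
U = 1.65·0.000125^(48/1000)·(1−e^(−0.04·34))/4.15 = 0.1920
IBU = (6.5/100)·79·0.1920·1000/21.0 = 46.9457
BU:GU = 46.9457/48

0.9780


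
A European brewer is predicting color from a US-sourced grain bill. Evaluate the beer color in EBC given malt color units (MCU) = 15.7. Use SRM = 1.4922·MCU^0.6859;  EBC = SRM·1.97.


SRM = 1.4922·15.7^0.6859 = 9.8649
EBC = 9.8649·1.97

19.4339 EBC


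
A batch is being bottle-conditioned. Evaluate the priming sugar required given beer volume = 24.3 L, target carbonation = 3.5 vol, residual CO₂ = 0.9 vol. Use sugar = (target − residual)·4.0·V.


sugar = (3.5 − 0.9)·4.0·24.3

252.7200 g


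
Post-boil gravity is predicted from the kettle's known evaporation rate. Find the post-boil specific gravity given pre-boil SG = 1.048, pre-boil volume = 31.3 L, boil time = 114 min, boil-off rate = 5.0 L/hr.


V_post = V_pre − rate·(t/60);  SG_post = 1 + (SG_pre−1)·V_pre/V_post
V_post = 31.3 − 5.0·(114/60) = 21.8000
SG_post = 1 + (1.048 − 1)·31.3/21.8000

1.0689


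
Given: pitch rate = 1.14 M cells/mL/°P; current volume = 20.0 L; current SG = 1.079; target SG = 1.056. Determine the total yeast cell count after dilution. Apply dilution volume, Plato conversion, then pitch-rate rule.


V_w = V·((SG_c−1)/(SG_t−1)−1);  °P = 259 − 259/SG_t;  cells = rate·(V+V_w)·°P
V_w = 20.0·((1.079−1)/(1.056−1)−1) = 8.2143
V_final = 20.0 + 8.2143 = 28.2143
°P = 259 − 259/1.056 = 13.7348
cells = 1.14·28.2143·13.7348

441.7716 billion cells


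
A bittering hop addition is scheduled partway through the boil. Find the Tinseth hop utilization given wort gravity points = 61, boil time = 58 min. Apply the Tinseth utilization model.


U = 1.65·0.000125^(GP/1000) · (1 − e^(−0.04·t))/4.15
bigness = 1.65·0.000125^(61/1000) = 0.9537
boil_factor = (1 − e^(−0.04·58))/4.15 = 0.2173
U = 0.9537 · 0.2173

0.2072


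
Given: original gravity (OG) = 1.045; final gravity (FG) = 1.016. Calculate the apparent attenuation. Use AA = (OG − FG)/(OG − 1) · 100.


AA = (1.045 − 1.016)/(1.045 − 1) · 100

64.4444 %


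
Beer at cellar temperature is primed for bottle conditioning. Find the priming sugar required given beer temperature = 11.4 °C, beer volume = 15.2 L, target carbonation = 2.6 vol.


residual = 14.695·(0.01821 + 0.09011·e^(−0.04·T));  sugar = (target − residual)·4.0·V
residual = 14.695·(0.01821 + 0.09011·e^(−0.04·11.4)) = 1.1069
sugar = (2.6 − 1.1069)·4.0·15.2

90.7822 g


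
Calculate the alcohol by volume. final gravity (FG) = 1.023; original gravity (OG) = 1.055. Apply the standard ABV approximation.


ABV = (OG − FG) · 131.25
ABV = (1.055 − 1.023) · 131.25

4.2000 % ABV


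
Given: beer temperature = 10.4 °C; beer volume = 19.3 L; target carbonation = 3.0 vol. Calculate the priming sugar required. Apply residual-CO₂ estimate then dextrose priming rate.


residual = 14.695·(0.01821 + 0.09011·e^(−0.04·T));  sugar = (target − residual)·4.0·V
residual = 14.695·(0.01821 + 0.09011·e^(−0.04·10.4)) = 1.1411
sugar = (3.0 − 1.1411)·4.0·19.3

143.5053 g


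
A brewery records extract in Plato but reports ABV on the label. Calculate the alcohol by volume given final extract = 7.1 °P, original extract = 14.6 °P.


SG = 259/(259 − P);  ABV = (OG − FG)·131.25
OG = 259/(259 − 14.6) = 1.0597
FG = 259/(259 − 7.1) = 1.0282
ABV = (1.0597 − 1.0282)·131.25

4.1412 % ABV


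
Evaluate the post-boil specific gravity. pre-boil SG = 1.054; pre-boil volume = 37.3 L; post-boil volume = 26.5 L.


SG_post = 1 + (SG_pre − 1)·V_pre/V_post
pts_pre = (1.054 − 1)·1000 = 54.0000
pts_post = 54.0000·37.3/26.5 = 76.0075
SG_post = 1 + 76.0075/1000

1.0760


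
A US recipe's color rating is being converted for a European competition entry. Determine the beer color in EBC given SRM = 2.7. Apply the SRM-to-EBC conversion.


EBC = SRM · 1.97
EBC = 2.7 · 1.97

5.3190 EBC


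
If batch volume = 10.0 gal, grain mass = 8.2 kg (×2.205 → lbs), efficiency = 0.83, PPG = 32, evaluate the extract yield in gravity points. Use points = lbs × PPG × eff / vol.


lbs = 8.2 × 2.205 = 18.0810
points = 18.0810 × 32 × 0.83 / 10.0

48.0231 points


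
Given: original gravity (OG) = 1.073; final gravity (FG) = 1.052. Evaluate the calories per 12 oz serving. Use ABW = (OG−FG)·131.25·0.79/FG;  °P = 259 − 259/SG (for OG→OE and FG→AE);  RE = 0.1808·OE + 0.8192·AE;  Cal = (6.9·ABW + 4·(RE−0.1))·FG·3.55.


ABW = (1.073 − 1.052)·131.25·0.79/1.052 = 2.0698
OE = 259 − 259/1.073 = 17.6207 °P
AE = 259 − 259/1.052 = 12.8023 °P
RE = 0.1808·17.6207 + 0.8192·12.8023 = 13.6734 °P
Cal = (6.9·2.0698 + 4·(13.6734−0.1))·1.052·3.55

256.1020 kcal


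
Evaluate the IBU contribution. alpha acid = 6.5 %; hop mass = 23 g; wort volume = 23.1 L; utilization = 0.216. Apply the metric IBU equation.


IBU = (α/100)·mass·U·1000 / V
IBU = (6.5/100)·23·0.216·1000 / 23.1

13.9792 IBU


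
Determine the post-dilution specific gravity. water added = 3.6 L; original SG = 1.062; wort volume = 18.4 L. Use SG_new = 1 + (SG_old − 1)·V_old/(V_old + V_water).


pts = (1.062 − 1)·1000·18.4/(18.4 + 3.6) = 51.8545
SG_new = 1 + 51.8545/1000

1.0519


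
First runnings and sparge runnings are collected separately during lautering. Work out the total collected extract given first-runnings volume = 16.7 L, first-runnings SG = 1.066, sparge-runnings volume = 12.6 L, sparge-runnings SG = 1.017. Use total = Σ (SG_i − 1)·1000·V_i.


first = (1.066 − 1)·1000·16.7 = 1102.2000
sparge = (1.017 − 1)·1000·12.6 = 214.2000
total = 1102.2000 + 214.2000

1316.4000 gravity·L


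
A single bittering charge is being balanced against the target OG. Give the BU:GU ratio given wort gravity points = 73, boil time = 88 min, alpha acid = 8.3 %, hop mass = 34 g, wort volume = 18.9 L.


U = 1.65·0.000125^(GP/1000)·(1−e^(−0.04t))/4.15;  IBU = (α/100)·m·U·1000/V;  BU:GU = IBU/GP
U = 1.65·0.000125^(73/1000)·(1−e^(−0.04·88))/4.15 = 0.2002
IBU = (8.3/100)·34·0.2002·1000/18.9 = 29.8921
BU:GU = 29.8921/73

0.4095


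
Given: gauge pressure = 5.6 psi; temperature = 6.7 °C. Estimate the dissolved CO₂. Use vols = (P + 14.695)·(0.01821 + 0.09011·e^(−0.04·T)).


vols = (5.6 + 14.695)·(0.01821 + 0.09011·e^(−0.04·6.7))

1.7684 volumes


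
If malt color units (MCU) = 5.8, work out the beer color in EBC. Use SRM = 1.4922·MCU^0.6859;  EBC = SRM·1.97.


SRM = 1.4922·5.8^0.6859 = 4.9827
EBC = 4.9827·1.97

9.8159 EBC


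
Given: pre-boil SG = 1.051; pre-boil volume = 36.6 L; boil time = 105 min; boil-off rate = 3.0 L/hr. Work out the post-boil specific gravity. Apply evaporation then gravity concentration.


V_post = V_pre − rate·(t/60);  SG_post = 1 + (SG_pre−1)·V_pre/V_post
V_post = 36.6 − 3.0·(105/60) = 31.3500
SG_post = 1 + (1.051 − 1)·36.6/31.3500

1.0595


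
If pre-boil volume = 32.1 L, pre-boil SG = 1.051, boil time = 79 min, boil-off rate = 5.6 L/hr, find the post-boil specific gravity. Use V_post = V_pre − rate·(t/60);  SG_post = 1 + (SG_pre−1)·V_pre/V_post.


V_post = 32.1 − 5.6·(79/60) = 24.7267
SG_post = 1 + (1.051 − 1)·32.1/24.7267

1.0662


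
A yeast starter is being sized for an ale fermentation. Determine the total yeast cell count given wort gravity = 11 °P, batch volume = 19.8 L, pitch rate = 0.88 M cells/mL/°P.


cells (billions) = rate · V_L · °P
cells = 0.88 · 19.8 · 11

191.6640 billion cells


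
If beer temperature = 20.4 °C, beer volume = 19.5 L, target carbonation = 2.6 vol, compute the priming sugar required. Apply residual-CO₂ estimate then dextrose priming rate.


residual = 14.695·(0.01821 + 0.09011·e^(−0.04·T));  sugar = (target − residual)·4.0·V
residual = 14.695·(0.01821 + 0.09011·e^(−0.04·20.4)) = 0.8531
sugar = (2.6 − 0.8531)·4.0·19.5

136.2552 g


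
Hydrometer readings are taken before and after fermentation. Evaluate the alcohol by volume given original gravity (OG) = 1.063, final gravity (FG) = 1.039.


ABV = (OG − FG) · 131.25
ABV = (1.063 − 1.039) · 131.25

3.1500 % ABV


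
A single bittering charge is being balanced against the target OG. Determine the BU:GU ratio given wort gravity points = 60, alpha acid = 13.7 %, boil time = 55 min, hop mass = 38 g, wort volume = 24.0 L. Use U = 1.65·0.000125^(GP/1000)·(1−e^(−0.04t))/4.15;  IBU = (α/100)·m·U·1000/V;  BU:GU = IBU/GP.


U = 1.65·0.000125^(60/1000)·(1−e^(−0.04·55))/4.15 = 0.2062
IBU = (13.7/100)·38·0.2062·1000/24.0 = 44.7241
BU:GU = 44.7241/60

0.7454


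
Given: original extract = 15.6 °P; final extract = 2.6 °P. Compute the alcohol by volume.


SG = 259/(259 − P);  ABV = (OG − FG)·131.25
OG = 259/(259 − 15.6) = 1.0641
FG = 259/(259 − 2.6) = 1.0101
ABV = (1.0641 − 1.0101)·131.25

7.0812 % ABV


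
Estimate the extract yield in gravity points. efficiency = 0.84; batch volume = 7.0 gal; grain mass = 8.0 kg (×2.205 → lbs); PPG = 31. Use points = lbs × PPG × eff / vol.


lbs = 8.0 × 2.205 = 17.6400
points = 17.6400 × 31 × 0.84 / 7.0

65.6208 points


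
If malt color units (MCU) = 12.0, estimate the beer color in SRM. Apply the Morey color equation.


SRM = 1.4922 · MCU^0.6859
SRM = 1.4922 · 12.0^0.6859

8.2042 SRM


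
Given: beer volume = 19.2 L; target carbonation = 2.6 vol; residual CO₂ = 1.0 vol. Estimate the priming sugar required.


sugar = (target − residual)·4.0·V
sugar = (2.6 − 1.0)·4.0·19.2

122.8800 g


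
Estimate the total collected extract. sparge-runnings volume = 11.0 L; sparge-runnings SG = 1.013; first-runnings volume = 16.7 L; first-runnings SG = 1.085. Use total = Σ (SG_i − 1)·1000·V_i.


first = (1.085 − 1)·1000·16.7 = 1419.5000
sparge = (1.013 − 1)·1000·11.0 = 143.0000
total = 1419.5000 + 143.0000

1562.5000 gravity·L


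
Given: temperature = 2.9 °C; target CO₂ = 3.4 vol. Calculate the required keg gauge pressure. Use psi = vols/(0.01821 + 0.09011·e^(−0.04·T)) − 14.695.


psi = 3.4/(0.01821 + 0.09011·e^(−0.04·2.9)) − 14.695

19.8400 psi


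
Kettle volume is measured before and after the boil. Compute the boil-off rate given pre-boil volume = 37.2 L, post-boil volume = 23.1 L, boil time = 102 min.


rate = (V_pre − V_post) / (t_min/60)
rate = (37.2 − 23.1) / (102/60)

8.2941 L/hr


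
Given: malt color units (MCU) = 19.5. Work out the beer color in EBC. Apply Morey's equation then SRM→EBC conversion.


SRM = 1.4922·MCU^0.6859;  EBC = SRM·1.97
SRM = 1.4922·19.5^0.6859 = 11.4462
EBC = 11.4462·1.97

22.5490 EBC


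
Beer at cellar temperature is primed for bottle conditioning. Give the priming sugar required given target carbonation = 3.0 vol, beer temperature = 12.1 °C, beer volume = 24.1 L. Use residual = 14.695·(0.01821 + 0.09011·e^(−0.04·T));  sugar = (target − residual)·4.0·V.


residual = 14.695·(0.01821 + 0.09011·e^(−0.04·12.1)) = 1.0837
sugar = (3.0 − 1.0837)·4.0·24.1

184.7316 g


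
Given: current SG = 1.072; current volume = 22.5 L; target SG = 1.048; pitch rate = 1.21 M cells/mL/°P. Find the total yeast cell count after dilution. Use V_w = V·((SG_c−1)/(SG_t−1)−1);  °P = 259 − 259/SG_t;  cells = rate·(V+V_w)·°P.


V_w = 22.5·((1.072−1)/(1.048−1)−1) = 11.2500
V_final = 22.5 + 11.2500 = 33.7500
°P = 259 − 259/1.048 = 11.8626
cells = 1.21·33.7500·11.8626

484.4387 billion cells


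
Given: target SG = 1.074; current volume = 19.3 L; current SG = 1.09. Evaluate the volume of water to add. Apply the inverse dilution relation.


V_water = V·((SG_curr − 1)/(SG_target − 1) − 1)
V_water = 19.3·((1.09 − 1)/(1.074 − 1) − 1)

4.1730 L


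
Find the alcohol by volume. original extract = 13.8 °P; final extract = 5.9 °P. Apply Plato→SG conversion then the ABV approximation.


SG = 259/(259 − P);  ABV = (OG − FG)·131.25
OG = 259/(259 − 13.8) = 1.0563
FG = 259/(259 − 5.9) = 1.0233
ABV = (1.0563 − 1.0233)·131.25

4.3273 % ABV


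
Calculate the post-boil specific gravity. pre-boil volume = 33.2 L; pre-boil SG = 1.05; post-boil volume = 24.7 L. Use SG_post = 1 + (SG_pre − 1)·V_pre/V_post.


pts_pre = (1.05 − 1)·1000 = 50.0000
pts_post = 50.0000·33.2/24.7 = 67.2065
SG_post = 1 + 67.2065/1000

1.0672


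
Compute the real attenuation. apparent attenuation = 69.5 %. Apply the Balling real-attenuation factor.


RA = AA · 0.8192
RA = 69.5 · 0.8192

56.9344 %


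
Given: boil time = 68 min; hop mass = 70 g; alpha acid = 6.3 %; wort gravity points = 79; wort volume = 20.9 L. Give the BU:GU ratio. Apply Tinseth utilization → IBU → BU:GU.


U = 1.65·0.000125^(GP/1000)·(1−e^(−0.04t))/4.15;  IBU = (α/100)·m·U·1000/V;  BU:GU = IBU/GP
U = 1.65·0.000125^(79/1000)·(1−e^(−0.04·68))/4.15 = 0.1826
IBU = (6.3/100)·70·0.1826·1000/20.9 = 38.5291
BU:GU = 38.5291/79

0.4877


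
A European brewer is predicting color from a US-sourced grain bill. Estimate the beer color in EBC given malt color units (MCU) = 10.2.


SRM = 1.4922·MCU^0.6859;  EBC = SRM·1.97
SRM = 1.4922·10.2^0.6859 = 7.3388
EBC = 7.3388·1.97

14.4575 EBC


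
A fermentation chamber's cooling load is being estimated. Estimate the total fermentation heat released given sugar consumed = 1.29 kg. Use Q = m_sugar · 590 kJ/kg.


Q = 1.29 · 590

761.1000 kJ


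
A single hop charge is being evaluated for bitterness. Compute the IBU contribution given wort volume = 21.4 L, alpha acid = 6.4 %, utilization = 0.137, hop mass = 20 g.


IBU = (α/100)·mass·U·1000 / V
IBU = (6.4/100)·20·0.137·1000 / 21.4

8.1944 IBU


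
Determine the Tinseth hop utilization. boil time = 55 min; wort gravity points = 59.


U = 1.65·0.000125^(GP/1000) · (1 − e^(−0.04·t))/4.15
bigness = 1.65·0.000125^(59/1000) = 0.9710
boil_factor = (1 − e^(−0.04·55))/4.15 = 0.2143
U = 0.9710 · 0.2143

0.2080


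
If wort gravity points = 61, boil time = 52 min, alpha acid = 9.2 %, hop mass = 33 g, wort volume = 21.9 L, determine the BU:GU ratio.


U = 1.65·0.000125^(GP/1000)·(1−e^(−0.04t))/4.15;  IBU = (α/100)·m·U·1000/V;  BU:GU = IBU/GP
U = 1.65·0.000125^(61/1000)·(1−e^(−0.04·52))/4.15 = 0.2011
IBU = (9.2/100)·33·0.2011·1000/21.9 = 27.8771
BU:GU = 27.8771/61

0.4570


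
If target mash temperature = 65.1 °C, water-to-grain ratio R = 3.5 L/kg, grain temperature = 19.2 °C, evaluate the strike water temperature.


T_strike = (0.41/R)·(T_mash − T_grain) + T_mash
T_strike = (0.41/3.5)·(65.1 − 19.2) + 65.1

70.4769 °C


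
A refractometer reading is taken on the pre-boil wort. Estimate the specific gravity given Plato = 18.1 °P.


SG = 259/(259 − P)
SG = 259/(259 − 18.1)

1.0751


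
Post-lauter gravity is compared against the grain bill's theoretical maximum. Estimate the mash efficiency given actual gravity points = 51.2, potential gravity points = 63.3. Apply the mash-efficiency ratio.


efficiency = actual / potential × 100
efficiency = 51.2 / 63.3 × 100

80.8847 %


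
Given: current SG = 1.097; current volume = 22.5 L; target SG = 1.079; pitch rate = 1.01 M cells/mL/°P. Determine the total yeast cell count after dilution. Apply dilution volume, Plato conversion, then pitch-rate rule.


V_w = V·((SG_c−1)/(SG_t−1)−1);  °P = 259 − 259/SG_t;  cells = rate·(V+V_w)·°P
V_w = 22.5·((1.097−1)/(1.079−1)−1) = 5.1266
V_final = 22.5 + 5.1266 = 27.6266
°P = 259 − 259/1.079 = 18.9629
cells = 1.01·27.6266·18.9629

529.1197 billion cells


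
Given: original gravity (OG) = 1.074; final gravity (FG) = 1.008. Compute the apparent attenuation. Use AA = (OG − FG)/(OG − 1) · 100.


AA = (1.074 − 1.008)/(1.074 − 1) · 100

89.1892 %


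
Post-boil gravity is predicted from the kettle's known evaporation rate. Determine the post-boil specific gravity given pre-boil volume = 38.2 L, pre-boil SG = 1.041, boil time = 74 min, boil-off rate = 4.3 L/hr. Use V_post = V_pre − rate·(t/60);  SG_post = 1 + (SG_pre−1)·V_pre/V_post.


V_post = 38.2 − 4.3·(74/60) = 32.8967
SG_post = 1 + (1.041 − 1)·38.2/32.8967

1.0476


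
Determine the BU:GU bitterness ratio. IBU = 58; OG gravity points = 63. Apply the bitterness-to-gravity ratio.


BU:GU = IBU / OG_points
BU:GU = 58 / 63

0.9206


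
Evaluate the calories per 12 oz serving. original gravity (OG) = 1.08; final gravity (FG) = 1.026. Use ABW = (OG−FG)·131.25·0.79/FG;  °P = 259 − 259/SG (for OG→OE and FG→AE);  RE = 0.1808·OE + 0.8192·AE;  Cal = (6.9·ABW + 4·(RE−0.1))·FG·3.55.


ABW = (1.08 − 1.026)·131.25·0.79/1.026 = 5.4572
OE = 259 − 259/1.08 = 19.1852 °P
AE = 259 − 259/1.026 = 6.5634 °P
RE = 0.1808·19.1852 + 0.8192·6.5634 = 8.8454 °P
Cal = (6.9·5.4572 + 4·(8.8454−0.1))·1.026·3.55

264.5638 kcal


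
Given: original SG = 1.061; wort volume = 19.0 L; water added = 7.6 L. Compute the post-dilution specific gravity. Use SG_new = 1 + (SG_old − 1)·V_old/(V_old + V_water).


pts = (1.061 − 1)·1000·19.0/(19.0 + 7.6) = 43.5714
SG_new = 1 + 43.5714/1000

1.0436


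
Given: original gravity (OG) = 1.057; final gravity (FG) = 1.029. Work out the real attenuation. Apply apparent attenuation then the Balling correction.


AA = (OG−FG)/(OG−1)·100;  RA = AA·0.8192
AA = (1.057 − 1.029)/(1.057 − 1)·100 = 49.1228
RA = 49.1228·0.8192

40.2414 %


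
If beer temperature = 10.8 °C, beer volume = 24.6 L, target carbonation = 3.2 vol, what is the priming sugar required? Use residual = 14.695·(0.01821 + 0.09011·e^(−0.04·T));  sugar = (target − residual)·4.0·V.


residual = 14.695·(0.01821 + 0.09011·e^(−0.04·10.8)) = 1.1273
sugar = (3.2 − 1.1273)·4.0·24.6

203.9579 g


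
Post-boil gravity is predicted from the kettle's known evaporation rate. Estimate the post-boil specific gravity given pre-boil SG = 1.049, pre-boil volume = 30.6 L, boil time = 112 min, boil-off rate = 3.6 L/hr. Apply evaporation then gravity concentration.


V_post = V_pre − rate·(t/60);  SG_post = 1 + (SG_pre−1)·V_pre/V_post
V_post = 30.6 − 3.6·(112/60) = 23.8800
SG_post = 1 + (1.049 − 1)·30.6/23.8800

1.0628


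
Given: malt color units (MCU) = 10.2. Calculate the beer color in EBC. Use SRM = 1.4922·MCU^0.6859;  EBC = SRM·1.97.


SRM = 1.4922·10.2^0.6859 = 7.3388
EBC = 7.3388·1.97

14.4575 EBC


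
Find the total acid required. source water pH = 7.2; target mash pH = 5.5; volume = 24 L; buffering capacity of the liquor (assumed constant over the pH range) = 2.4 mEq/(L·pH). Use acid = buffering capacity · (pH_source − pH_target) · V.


acid = 2.4 · (7.2 − 5.5) · 24

97.9200 mEq


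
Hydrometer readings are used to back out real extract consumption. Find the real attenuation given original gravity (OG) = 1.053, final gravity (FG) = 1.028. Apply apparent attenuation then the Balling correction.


AA = (OG−FG)/(OG−1)·100;  RA = AA·0.8192
AA = (1.053 − 1.028)/(1.053 − 1)·100 = 47.1698
RA = 47.1698·0.8192

38.6415 %


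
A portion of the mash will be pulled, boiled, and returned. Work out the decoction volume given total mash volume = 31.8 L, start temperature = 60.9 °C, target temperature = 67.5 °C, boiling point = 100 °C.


V_dec = V_total·(T_target − T_start)/(T_boil − T_start)
V_dec = 31.8·(67.5 − 60.9)/(100 − 60.9)

5.3678 L


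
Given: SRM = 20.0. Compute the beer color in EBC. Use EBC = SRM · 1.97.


EBC = 20.0 · 1.97

39.4000 EBC


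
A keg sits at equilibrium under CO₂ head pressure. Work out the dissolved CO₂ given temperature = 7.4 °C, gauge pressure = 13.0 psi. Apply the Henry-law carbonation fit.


vols = (P + 14.695)·(0.01821 + 0.09011·e^(−0.04·T))
vols = (13.0 + 14.695)·(0.01821 + 0.09011·e^(−0.04·7.4))

2.3605 volumes


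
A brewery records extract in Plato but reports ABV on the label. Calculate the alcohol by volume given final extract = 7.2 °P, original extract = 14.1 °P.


SG = 259/(259 − P);  ABV = (OG − FG)·131.25
OG = 259/(259 − 14.1) = 1.0576
FG = 259/(259 − 7.2) = 1.0286
ABV = (1.0576 − 1.0286)·131.25

3.8037 % ABV


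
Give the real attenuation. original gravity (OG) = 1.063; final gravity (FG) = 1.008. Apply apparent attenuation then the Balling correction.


AA = (OG−FG)/(OG−1)·100;  RA = AA·0.8192
AA = (1.063 − 1.008)/(1.063 − 1)·100 = 87.3016
RA = 87.3016·0.8192

71.5175 %


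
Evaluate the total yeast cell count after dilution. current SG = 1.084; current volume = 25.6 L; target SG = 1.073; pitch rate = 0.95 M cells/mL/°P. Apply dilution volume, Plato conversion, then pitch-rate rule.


V_w = V·((SG_c−1)/(SG_t−1)−1);  °P = 259 − 259/SG_t;  cells = rate·(V+V_w)·°P
V_w = 25.6·((1.084−1)/(1.073−1)−1) = 3.8575
V_final = 25.6 + 3.8575 = 29.4575
°P = 259 − 259/1.073 = 17.6207
cells = 0.95·29.4575·17.6207

493.1090 billion cells


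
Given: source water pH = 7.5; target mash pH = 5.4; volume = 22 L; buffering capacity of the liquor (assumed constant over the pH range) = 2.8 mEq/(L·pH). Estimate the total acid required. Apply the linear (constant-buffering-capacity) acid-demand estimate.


acid = buffering capacity · (pH_source − pH_target) · V
acid = 2.8 · (7.5 − 5.4) · 22

129.3600 mEq


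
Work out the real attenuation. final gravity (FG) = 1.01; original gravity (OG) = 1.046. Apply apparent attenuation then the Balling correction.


AA = (OG−FG)/(OG−1)·100;  RA = AA·0.8192
AA = (1.046 − 1.01)/(1.046 − 1)·100 = 78.2609
RA = 78.2609·0.8192

64.1113 %


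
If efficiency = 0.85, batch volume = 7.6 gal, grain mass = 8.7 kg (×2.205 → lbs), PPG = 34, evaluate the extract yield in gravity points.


points = lbs × PPG × eff / vol
lbs = 8.7 × 2.205 = 19.1835
points = 19.1835 × 34 × 0.85 / 7.6

72.9478 points


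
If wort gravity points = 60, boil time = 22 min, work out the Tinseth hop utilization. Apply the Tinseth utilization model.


U = 1.65·0.000125^(GP/1000) · (1 − e^(−0.04·t))/4.15
bigness = 1.65·0.000125^(60/1000) = 0.9623
boil_factor = (1 − e^(−0.04·22))/4.15 = 0.1410
U = 0.9623 · 0.1410

0.1357


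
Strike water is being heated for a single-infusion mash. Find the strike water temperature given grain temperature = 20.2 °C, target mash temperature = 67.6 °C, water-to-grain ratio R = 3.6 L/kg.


T_strike = (0.41/R)·(T_mash − T_grain) + T_mash
T_strike = (0.41/3.6)·(67.6 − 20.2) + 67.6

72.9983 °C


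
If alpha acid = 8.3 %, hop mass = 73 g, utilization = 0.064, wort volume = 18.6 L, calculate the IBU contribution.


IBU = (α/100)·mass·U·1000 / V
IBU = (8.3/100)·73·0.064·1000 / 18.6

20.8482 IBU


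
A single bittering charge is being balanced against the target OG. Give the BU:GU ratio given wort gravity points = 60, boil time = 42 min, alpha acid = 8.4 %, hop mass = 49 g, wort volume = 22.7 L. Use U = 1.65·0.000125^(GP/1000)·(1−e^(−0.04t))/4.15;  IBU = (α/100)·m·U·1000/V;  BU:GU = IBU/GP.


U = 1.65·0.000125^(60/1000)·(1−e^(−0.04·42))/4.15 = 0.1887
IBU = (8.4/100)·49·0.1887·1000/22.7 = 34.2078
BU:GU = 34.2078/60

0.5701


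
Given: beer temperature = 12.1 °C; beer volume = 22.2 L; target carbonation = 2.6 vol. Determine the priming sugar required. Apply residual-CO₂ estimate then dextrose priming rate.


residual = 14.695·(0.01821 + 0.09011·e^(−0.04·T));  sugar = (target − residual)·4.0·V
residual = 14.695·(0.01821 + 0.09011·e^(−0.04·12.1)) = 1.0837
sugar = (2.6 − 1.0837)·4.0·22.2

134.6477 g


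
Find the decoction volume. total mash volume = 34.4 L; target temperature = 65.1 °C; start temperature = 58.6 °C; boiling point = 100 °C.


V_dec = V_total·(T_target − T_start)/(T_boil − T_start)
V_dec = 34.4·(65.1 − 58.6)/(100 − 58.6)

5.4010 L


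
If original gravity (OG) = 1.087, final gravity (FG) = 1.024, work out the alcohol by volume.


ABV = (OG − FG) · 131.25
ABV = (1.087 − 1.024) · 131.25

8.2687 % ABV


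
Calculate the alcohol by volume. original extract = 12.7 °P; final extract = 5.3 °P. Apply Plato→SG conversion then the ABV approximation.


SG = 259/(259 − P);  ABV = (OG − FG)·131.25
OG = 259/(259 − 12.7) = 1.0516
FG = 259/(259 − 5.3) = 1.0209
ABV = (1.0516 − 1.0209)·131.25

4.0257 % ABV


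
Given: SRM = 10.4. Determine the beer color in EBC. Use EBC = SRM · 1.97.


EBC = 10.4 · 1.97

20.4880 EBC


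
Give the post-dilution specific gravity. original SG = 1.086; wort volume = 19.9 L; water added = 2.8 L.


SG_new = 1 + (SG_old − 1)·V_old/(V_old + V_water)
pts = (1.086 − 1)·1000·19.9/(19.9 + 2.8) = 75.3921
SG_new = 1 + 75.3921/1000

1.0754


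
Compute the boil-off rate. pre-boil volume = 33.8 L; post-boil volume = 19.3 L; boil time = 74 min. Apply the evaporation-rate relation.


rate = (V_pre − V_post) / (t_min/60)
rate = (33.8 − 19.3) / (74/60)

11.7568 L/hr


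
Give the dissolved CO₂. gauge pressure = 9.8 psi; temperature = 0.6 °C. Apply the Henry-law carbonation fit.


vols = (P + 14.695)·(0.01821 + 0.09011·e^(−0.04·T))
vols = (9.8 + 14.695)·(0.01821 + 0.09011·e^(−0.04·0.6))

2.6010 volumes


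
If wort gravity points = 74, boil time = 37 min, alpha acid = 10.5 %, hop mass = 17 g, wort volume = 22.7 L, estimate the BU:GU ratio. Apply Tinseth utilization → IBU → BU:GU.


U = 1.65·0.000125^(GP/1000)·(1−e^(−0.04t))/4.15;  IBU = (α/100)·m·U·1000/V;  BU:GU = IBU/GP
U = 1.65·0.000125^(74/1000)·(1−e^(−0.04·37))/4.15 = 0.1579
IBU = (10.5/100)·17·0.1579·1000/22.7 = 12.4177
BU:GU = 12.4177/74

0.1678


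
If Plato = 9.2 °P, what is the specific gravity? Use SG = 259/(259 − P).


SG = 259/(259 − 9.2)

1.0368


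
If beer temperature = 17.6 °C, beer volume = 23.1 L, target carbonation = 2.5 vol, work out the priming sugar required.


residual = 14.695·(0.01821 + 0.09011·e^(−0.04·T));  sugar = (target − residual)·4.0·V
residual = 14.695·(0.01821 + 0.09011·e^(−0.04·17.6)) = 0.9225
sugar = (2.5 − 0.9225)·4.0·23.1

145.7580 g


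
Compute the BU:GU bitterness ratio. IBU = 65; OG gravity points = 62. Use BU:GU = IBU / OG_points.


BU:GU = 65 / 62

1.0484


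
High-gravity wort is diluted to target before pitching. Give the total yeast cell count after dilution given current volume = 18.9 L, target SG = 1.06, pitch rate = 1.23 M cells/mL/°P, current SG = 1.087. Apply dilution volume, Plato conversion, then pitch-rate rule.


V_w = V·((SG_c−1)/(SG_t−1)−1);  °P = 259 − 259/SG_t;  cells = rate·(V+V_w)·°P
V_w = 18.9·((1.087−1)/(1.06−1)−1) = 8.5050
V_final = 18.9 + 8.5050 = 27.4050
°P = 259 − 259/1.06 = 14.6604
cells = 1.23·27.4050·14.6604

494.1742 billion cells


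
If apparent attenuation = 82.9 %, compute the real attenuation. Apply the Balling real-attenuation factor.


RA = AA · 0.8192
RA = 82.9 · 0.8192

67.9117 %


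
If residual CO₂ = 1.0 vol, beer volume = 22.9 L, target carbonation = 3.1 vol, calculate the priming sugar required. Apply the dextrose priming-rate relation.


sugar = (target − residual)·4.0·V
sugar = (3.1 − 1.0)·4.0·22.9

192.3600 g


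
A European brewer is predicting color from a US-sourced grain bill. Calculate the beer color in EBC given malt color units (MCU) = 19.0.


SRM = 1.4922·MCU^0.6859;  EBC = SRM·1.97
SRM = 1.4922·19.0^0.6859 = 11.2441
EBC = 11.2441·1.97

22.1508 EBC


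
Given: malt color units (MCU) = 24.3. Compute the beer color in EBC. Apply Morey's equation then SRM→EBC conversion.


SRM = 1.4922·MCU^0.6859;  EBC = SRM·1.97
SRM = 1.4922·24.3^0.6859 = 13.3111
EBC = 13.3111·1.97

26.2229 EBC


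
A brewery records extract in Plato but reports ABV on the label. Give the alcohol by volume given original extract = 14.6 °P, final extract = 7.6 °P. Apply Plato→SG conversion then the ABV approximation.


SG = 259/(259 − P);  ABV = (OG − FG)·131.25
OG = 259/(259 − 14.6) = 1.0597
FG = 259/(259 − 7.6) = 1.0302
ABV = (1.0597 − 1.0302)·131.25

3.8728 % ABV


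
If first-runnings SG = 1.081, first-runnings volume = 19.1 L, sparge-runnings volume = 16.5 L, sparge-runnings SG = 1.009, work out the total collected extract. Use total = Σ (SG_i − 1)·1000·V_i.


first = (1.081 − 1)·1000·19.1 = 1547.1000
sparge = (1.009 − 1)·1000·16.5 = 148.5000
total = 1547.1000 + 148.5000

1695.6000 gravity·L


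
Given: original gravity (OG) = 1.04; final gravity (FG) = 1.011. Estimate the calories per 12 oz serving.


ABW = (OG−FG)·131.25·0.79/FG;  °P = 259 − 259/SG (for OG→OE and FG→AE);  RE = 0.1808·OE + 0.8192·AE;  Cal = (6.9·ABW + 4·(RE−0.1))·FG·3.55
ABW = (1.04 − 1.011)·131.25·0.79/1.011 = 2.9742
OE = 259 − 259/1.04 = 9.9615 °P
AE = 259 − 259/1.011 = 2.8180 °P
RE = 0.1808·9.9615 + 0.8192·2.8180 = 4.1096 °P
Cal = (6.9·2.9742 + 4·(4.1096−0.1))·1.011·3.55

131.2169 kcal


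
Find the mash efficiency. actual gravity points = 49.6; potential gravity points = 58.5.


efficiency = actual / potential × 100
efficiency = 49.6 / 58.5 × 100

84.7863 %


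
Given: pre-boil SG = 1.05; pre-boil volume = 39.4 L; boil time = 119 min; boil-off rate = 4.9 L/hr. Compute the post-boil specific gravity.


V_post = V_pre − rate·(t/60);  SG_post = 1 + (SG_pre−1)·V_pre/V_post
V_post = 39.4 − 4.9·(119/60) = 29.6817
SG_post = 1 + (1.05 − 1)·39.4/29.6817

1.0664


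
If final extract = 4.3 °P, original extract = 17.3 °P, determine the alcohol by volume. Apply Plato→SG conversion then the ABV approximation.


SG = 259/(259 − P);  ABV = (OG − FG)·131.25
OG = 259/(259 − 17.3) = 1.0716
FG = 259/(259 − 4.3) = 1.0169
ABV = (1.0716 − 1.0169)·131.25

7.1786 % ABV


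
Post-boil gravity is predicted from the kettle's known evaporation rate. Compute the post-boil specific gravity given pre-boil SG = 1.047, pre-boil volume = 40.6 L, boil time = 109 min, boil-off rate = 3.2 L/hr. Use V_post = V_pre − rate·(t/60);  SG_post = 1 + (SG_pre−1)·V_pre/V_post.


V_post = 40.6 − 3.2·(109/60) = 34.7867
SG_post = 1 + (1.047 − 1)·40.6/34.7867

1.0549


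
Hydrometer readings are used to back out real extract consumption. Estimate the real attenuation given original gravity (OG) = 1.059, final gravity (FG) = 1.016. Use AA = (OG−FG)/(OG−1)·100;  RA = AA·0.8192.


AA = (1.059 − 1.016)/(1.059 − 1)·100 = 72.8814
RA = 72.8814·0.8192

59.7044 %


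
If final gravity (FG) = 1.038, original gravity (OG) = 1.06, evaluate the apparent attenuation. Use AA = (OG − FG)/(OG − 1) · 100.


AA = (1.06 − 1.038)/(1.06 − 1) · 100

36.6667 %


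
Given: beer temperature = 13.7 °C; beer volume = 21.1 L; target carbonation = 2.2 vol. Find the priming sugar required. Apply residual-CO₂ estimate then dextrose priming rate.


residual = 14.695·(0.01821 + 0.09011·e^(−0.04·T));  sugar = (target − residual)·4.0·V
residual = 14.695·(0.01821 + 0.09011·e^(−0.04·13.7)) = 1.0331
sugar = (2.2 − 1.0331)·4.0·21.1

98.4861 g


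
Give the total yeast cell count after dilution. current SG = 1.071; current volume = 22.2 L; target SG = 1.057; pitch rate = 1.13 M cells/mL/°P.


V_w = V·((SG_c−1)/(SG_t−1)−1);  °P = 259 − 259/SG_t;  cells = rate·(V+V_w)·°P
V_w = 22.2·((1.071−1)/(1.057−1)−1) = 5.4526
V_final = 22.2 + 5.4526 = 27.6526
°P = 259 − 259/1.057 = 13.9669
cells = 1.13·27.6526·13.9669

436.4299 billion cells


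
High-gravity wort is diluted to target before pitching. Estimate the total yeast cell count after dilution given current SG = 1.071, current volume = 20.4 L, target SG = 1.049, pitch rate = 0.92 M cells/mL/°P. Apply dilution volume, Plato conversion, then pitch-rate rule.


V_w = V·((SG_c−1)/(SG_t−1)−1);  °P = 259 − 259/SG_t;  cells = rate·(V+V_w)·°P
V_w = 20.4·((1.071−1)/(1.049−1)−1) = 9.1592
V_final = 20.4 + 9.1592 = 29.5592
°P = 259 − 259/1.049 = 12.0982
cells = 0.92·29.5592·12.0982

329.0036 billion cells


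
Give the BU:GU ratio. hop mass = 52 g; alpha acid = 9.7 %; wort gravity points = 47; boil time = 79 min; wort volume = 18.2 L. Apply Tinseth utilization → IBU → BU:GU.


U = 1.65·0.000125^(GP/1000)·(1−e^(−0.04t))/4.15;  IBU = (α/100)·m·U·1000/V;  BU:GU = IBU/GP
U = 1.65·0.000125^(47/1000)·(1−e^(−0.04·79))/4.15 = 0.2496
IBU = (9.7/100)·52·0.2496·1000/18.2 = 69.1619
BU:GU = 69.1619/47

1.4715
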